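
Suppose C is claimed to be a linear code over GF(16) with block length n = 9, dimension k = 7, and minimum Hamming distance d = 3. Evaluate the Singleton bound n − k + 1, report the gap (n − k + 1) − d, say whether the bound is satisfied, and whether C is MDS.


Singleton RHS = n − k + 1 = 3, slack = 0, bound satisfied, MDS.

Singleton bound: d ≤ n − k + 1.
Here n = 9, k = 7, so n − k + 1 = 3.
Given d = 3, check d ≤ 3: YES.
Slack = (n − k + 1) − d = 0.
The code is MDS (slack = 0).
Description: the claimed parameters are [9, 7, 3]_16; such a code would be MDS (meets Singleton bound).


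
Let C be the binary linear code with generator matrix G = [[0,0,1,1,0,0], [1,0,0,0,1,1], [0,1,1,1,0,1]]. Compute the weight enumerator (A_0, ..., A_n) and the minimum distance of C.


Weight distribution: A_0 = 1, A_2 = 2, A_3 = 2, A_4 = 1, A_5 = 2. Minimum distance d = 2.

Enumerate all 2^3 = 8 messages m ∈ F_2^3.
For each, compute codeword c = mG in F_2^6, then tally its weight.
  m = 000 → c = 000000, weight = 0.
  m = 100 → c = 001100, weight = 2.
  m = 010 → c = 100011, weight = 3.
  m = 110 → c = 101111, weight = 5.
  m = 001 → c = 011101, weight = 4.
  m = 101 → c = 010001, weight = 2.
  m = 011 → c = 111110, weight = 5.
  m = 111 → c = 110010, weight = 3.
Tally weights:
  weight 0: 1 codewords.
  weight 2: 2 codewords.
  weight 3: 2 codewords.
  weight 4: 1 codewords.
  weight 5: 2 codewords.
Minimum distance d = smallest w > 0 with A_w > 0 = 2.
Sanity: Σ A_w = 8 = 2^3 = 8 ✓.


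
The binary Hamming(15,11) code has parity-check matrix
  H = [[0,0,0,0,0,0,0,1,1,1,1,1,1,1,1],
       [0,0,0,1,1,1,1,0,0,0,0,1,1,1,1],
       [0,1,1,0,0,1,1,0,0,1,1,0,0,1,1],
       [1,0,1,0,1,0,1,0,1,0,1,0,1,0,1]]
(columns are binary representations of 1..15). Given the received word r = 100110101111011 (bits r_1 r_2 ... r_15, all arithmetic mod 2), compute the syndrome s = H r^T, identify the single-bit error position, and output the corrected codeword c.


s = (0, 0, 1, 0)^T, error position = 2, corrected codeword c = 110110101111011

Compute s = H r^T mod 2 one row at a time:
  s_1 = 0 + 1 + 1 + 1 + 1 + 0 + 1 + 1 = 6 ≡ 0 (mod 2).
  s_2 = 1 + 1 + 0 + 1 + 1 + 0 + 1 + 1 = 6 ≡ 0 (mod 2).
  s_3 = 0 + 0 + 0 + 1 + 1 + 1 + 1 + 1 = 5 ≡ 1 (mod 2).
  s_4 = 1 + 0 + 1 + 1 + 1 + 1 + 0 + 1 = 6 ≡ 0 (mod 2).
s = (0, 0, 1, 0)^T — this equals column 2 of H (binary 0010), so error is at position 2.
Correct: flip bit 2 of r = 100110101111011 to get c = 110110101111011.


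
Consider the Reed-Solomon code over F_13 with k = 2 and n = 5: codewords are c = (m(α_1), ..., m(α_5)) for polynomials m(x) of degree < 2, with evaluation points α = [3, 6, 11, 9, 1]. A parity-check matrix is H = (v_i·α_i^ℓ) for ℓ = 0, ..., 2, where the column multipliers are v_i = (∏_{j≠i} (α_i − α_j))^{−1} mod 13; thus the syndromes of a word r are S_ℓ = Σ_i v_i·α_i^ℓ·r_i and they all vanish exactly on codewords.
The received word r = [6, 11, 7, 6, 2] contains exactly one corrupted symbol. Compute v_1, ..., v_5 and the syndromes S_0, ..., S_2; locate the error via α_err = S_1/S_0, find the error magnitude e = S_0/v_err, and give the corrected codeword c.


S = (5, 2, 6), error at position 1, error magnitude e = 3, c = [3, 11, 7, 6, 2].

Step 1: column multipliers v_i = (∏_{j≠i}(α_i − α_j))^{−1} mod 13.
  i = 1 (α = 3): (3−6)(3−11)(3−9)(3−1) = (−3)·(−8)·(−6)·2 = −288 ≡ 11, so v_1 = 11^{−1} = 6 (mod 13).
  i = 2 (α = 6): (6−3)(6−11)(6−9)(6−1) = 3·(−5)·(−3)·5 = 225 ≡ 4, so v_2 = 4^{−1} = 10 (mod 13).
  i = 3 (α = 11): (11−3)(11−6)(11−9)(11−1) = 8·5·2·10 = 800 ≡ 7, so v_3 = 7^{−1} = 2 (mod 13).
  i = 4 (α = 9): (9−3)(9−6)(9−11)(9−1) = 6·3·(−2)·8 = −288 ≡ 11, so v_4 = 11^{−1} = 6 (mod 13).
  i = 5 (α = 1): (1−3)(1−6)(1−11)(1−9) = (−2)·(−5)·(−10)·(−8) = 800 ≡ 7, so v_5 = 7^{−1} = 2 (mod 13).
  v = [6, 10, 2, 6, 2].
Step 2: syndromes of r = [6, 11, 7, 6, 2] (all sums mod 13).
  S_0 = Σ v_i r_i = 6·6 + 10·11 + 2·7 + 6·6 + 2·2 = 200 ≡ 5.
  S_1 = Σ v_i α_i r_i = 6·3·6 + 10·6·11 + 2·11·7 + 6·9·6 + 2·1·2 = 1250 ≡ 2.
  α_i^2 mod 13 = [9, 10, 4, 3, 1].
  S_2 = Σ v_i α_i^2 r_i = 6·9·6 + 10·10·11 + 2·4·7 + 6·3·6 + 2·1·2 = 1592 ≡ 6.
  S = (5, 2, 6) ≠ 0, so r is not a codeword (an error is present).
Step 3: locate the error. For a single error e at position i, S_ℓ = v_i·e·α_i^ℓ, so α_err = S_1/S_0.
  S_0^{−1} = 5^{−1} = 8 (mod 13), so α_err = 2·8 = 16 ≡ 3 = α_1. Error position i = 1.
  Consistency check: S_2/S_1 = 6·7 = 42 ≡ 3 = α_err ✓ (single-error assumption holds).
Step 4: error magnitude e = S_0/v_1 = S_0·∏_{j≠1}(α_1 − α_j) = 5·11 = 55 ≡ 3 (mod 13).
Step 5: correct position 1: c_1 = r_1 − e = 6 − 3 ≡ 3 (mod 13). Hence c = [3, 11, 7, 6, 2].
  Check: interpolating c through the α_i gives m(x) = 8 + 7·x (degree < 2) with m(α_i) = c_i for every i, so c is indeed a codeword.


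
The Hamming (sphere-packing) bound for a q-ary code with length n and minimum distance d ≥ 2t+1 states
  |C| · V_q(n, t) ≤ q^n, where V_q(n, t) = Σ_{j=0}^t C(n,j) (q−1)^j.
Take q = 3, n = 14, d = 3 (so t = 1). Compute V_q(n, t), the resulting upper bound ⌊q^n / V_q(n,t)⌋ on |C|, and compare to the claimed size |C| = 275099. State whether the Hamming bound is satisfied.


V_q(n, t) = 29, q^n = 4782969, Hamming bound = 164929, |C| = 275099 > bound (violated).

Step 1: Compute V_q(n, t) = Σ_{j=0}^1 C(n, j) (q−1)^j.
  j = 0: C(14,0)·(2)^0 = 1·1 = 1.
  j = 1: C(14,1)·(2)^1 = 14·2 = 28.
  V_q(n, t) = 1 + 28 = 29.
Step 2: q^n = 3^14 = 4782969.
Step 3: Hamming bound ⌊q^n / V_q(n,t)⌋ = ⌊4782969/29⌋ = 164929.
Step 4: Compare |C| = 275099 to 164929: violated.
The claimed |C| lies above the Hamming bound, so no 3-ary code of length 14 with d ≥ 3 can have 275099 codewords.


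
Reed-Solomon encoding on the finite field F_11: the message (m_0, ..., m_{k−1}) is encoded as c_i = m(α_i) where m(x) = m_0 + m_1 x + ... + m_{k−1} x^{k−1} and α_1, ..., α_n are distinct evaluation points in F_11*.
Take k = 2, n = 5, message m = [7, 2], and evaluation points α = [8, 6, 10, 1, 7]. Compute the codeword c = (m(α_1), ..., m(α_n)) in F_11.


c = [1, 8, 5, 9, 10]

Message polynomial: m(x) = 7 + 2·x (mod 11).
For each evaluation point α_i, compute m(α_i) mod 11:
  α_1 = 8: Horner steps 2 → 1, so m(8) = 1.
  α_2 = 6: Horner steps 2 → 8, so m(6) = 8.
  α_3 = 10: Horner steps 2 → 5, so m(10) = 5.
  α_4 = 1: Horner steps 2 → 9, so m(1) = 9.
  α_5 = 7: Horner steps 2 → 10, so m(7) = 10.
Codeword c = [1, 8, 5, 9, 10] ∈ F_11^5.


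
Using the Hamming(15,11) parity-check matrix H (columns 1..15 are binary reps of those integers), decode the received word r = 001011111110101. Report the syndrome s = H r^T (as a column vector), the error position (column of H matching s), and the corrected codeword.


s = (0, 1, 0, 1)^T, error position = 5, corrected codeword c = 001001111110101

Compute s = H r^T mod 2 one row at a time:
  s_1 = 1 + 1 + 1 + 1 + 0 + 1 + 0 + 1 = 6 ≡ 0 (mod 2).
  s_2 = 0 + 1 + 1 + 1 + 0 + 1 + 0 + 1 = 5 ≡ 1 (mod 2).
  s_3 = 0 + 1 + 1 + 1 + 1 + 1 + 0 + 1 = 6 ≡ 0 (mod 2).
  s_4 = 0 + 1 + 1 + 1 + 1 + 1 + 1 + 1 = 7 ≡ 1 (mod 2).
s = (0, 1, 0, 1)^T — this equals column 5 of H (binary 0101), so error is at position 5.
Correct: flip bit 5 of r = 001011111110101 to get c = 001001111110101.


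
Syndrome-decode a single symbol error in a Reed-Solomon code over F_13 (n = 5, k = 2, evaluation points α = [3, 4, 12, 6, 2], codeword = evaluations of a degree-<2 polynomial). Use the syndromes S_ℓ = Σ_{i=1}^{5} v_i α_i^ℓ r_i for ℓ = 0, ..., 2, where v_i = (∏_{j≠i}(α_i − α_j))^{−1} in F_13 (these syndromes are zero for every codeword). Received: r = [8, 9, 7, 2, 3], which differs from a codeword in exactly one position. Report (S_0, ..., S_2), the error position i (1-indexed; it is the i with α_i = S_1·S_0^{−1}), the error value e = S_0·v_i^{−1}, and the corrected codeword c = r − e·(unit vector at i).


S = (11, 7, 8), error at position 1, error magnitude e = 2, c = [6, 9, 7, 2, 3].

Step 1: column multipliers v_i = (∏_{j≠i}(α_i − α_j))^{−1} mod 13.
  i = 1 (α = 3): (3−4)(3−12)(3−6)(3−2) = (−1)·(−9)·(−3)·1 = −27 ≡ 12, so v_1 = 12^{−1} = 12 (mod 13).
  i = 2 (α = 4): (4−3)(4−12)(4−6)(4−2) = 1·(−8)·(−2)·2 = 32 ≡ 6, so v_2 = 6^{−1} = 11 (mod 13).
  i = 3 (α = 12): (12−3)(12−4)(12−6)(12−2) = 9·8·6·10 = 4320 ≡ 4, so v_3 = 4^{−1} = 10 (mod 13).
  i = 4 (α = 6): (6−3)(6−4)(6−12)(6−2) = 3·2·(−6)·4 = −144 ≡ 12, so v_4 = 12^{−1} = 12 (mod 13).
  i = 5 (α = 2): (2−3)(2−4)(2−12)(2−6) = (−1)·(−2)·(−10)·(−4) = 80 ≡ 2, so v_5 = 2^{−1} = 7 (mod 13).
  v = [12, 11, 10, 12, 7].
Step 2: syndromes of r = [8, 9, 7, 2, 3] (all sums mod 13).
  S_0 = Σ v_i r_i = 12·8 + 11·9 + 10·7 + 12·2 + 7·3 = 310 ≡ 11.
  S_1 = Σ v_i α_i r_i = 12·3·8 + 11·4·9 + 10·12·7 + 12·6·2 + 7·2·3 = 1710 ≡ 7.
  α_i^2 mod 13 = [9, 3, 1, 10, 4].
  S_2 = Σ v_i α_i^2 r_i = 12·9·8 + 11·3·9 + 10·1·7 + 12·10·2 + 7·4·3 = 1555 ≡ 8.
  S = (11, 7, 8) ≠ 0, so r is not a codeword (an error is present).
Step 3: locate the error. For a single error e at position i, S_ℓ = v_i·e·α_i^ℓ, so α_err = S_1/S_0.
  S_0^{−1} = 11^{−1} = 6 (mod 13), so α_err = 7·6 = 42 ≡ 3 = α_1. Error position i = 1.
  Consistency check: S_2/S_1 = 8·2 = 16 ≡ 3 = α_err ✓ (single-error assumption holds).
Step 4: error magnitude e = S_0/v_1 = S_0·∏_{j≠1}(α_1 − α_j) = 11·12 = 132 ≡ 2 (mod 13).
Step 5: correct position 1: c_1 = r_1 − e = 8 − 2 ≡ 6 (mod 13). Hence c = [6, 9, 7, 2, 3].
  Check: interpolating c through the α_i gives m(x) = 10 + 3·x (degree < 2) with m(α_i) = c_i for every i, so c is indeed a codeword.


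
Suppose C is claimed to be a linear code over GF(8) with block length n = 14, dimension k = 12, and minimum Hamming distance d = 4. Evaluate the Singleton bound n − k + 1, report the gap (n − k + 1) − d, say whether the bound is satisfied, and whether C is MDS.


Singleton RHS = n − k + 1 = 3, slack = -1, bound violated (no such code; not MDS).

Singleton bound: d ≤ n − k + 1.
Here n = 14, k = 12, so n − k + 1 = 3.
Given d = 4, check d ≤ 3: NO.
Slack = (n − k + 1) − d = -1.
The slack is negative: d = 4 exceeds n − k + 1 = 3 by 1, so the Singleton bound is violated and no linear [14, 12, 4]_8 code can exist. In particular it is not MDS (MDS requires d = n − k + 1 exactly).
Description: the claimed parameters are [14, 12, 4]_8; such a code would be impossible (violates the Singleton bound).


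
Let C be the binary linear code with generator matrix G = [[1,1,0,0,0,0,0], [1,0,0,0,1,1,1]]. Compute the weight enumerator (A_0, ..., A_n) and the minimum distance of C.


Weight distribution: A_0 = 1, A_2 = 1, A_4 = 2. Minimum distance d = 2.

Enumerate all 2^2 = 4 messages m ∈ F_2^2.
For each, compute codeword c = mG in F_2^7, then tally its weight.
  m = 00 → c = 0000000, weight = 0.
  m = 10 → c = 1100000, weight = 2.
  m = 01 → c = 1000111, weight = 4.
  m = 11 → c = 0100111, weight = 4.
Tally weights:
  weight 0: 1 codewords.
  weight 2: 1 codewords.
  weight 4: 2 codewords.
Minimum distance d = smallest w > 0 with A_w > 0 = 2.
Sanity: Σ A_w = 4 = 2^2 = 4 ✓.


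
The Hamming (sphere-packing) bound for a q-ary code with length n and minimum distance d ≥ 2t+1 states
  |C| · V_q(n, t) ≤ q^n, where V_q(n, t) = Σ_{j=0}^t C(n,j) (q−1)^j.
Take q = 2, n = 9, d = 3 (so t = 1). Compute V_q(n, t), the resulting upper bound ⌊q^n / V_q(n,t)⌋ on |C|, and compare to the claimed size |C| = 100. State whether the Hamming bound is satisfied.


V_q(n, t) = 10, q^n = 512, Hamming bound = 51, |C| = 100 > bound (violated).

Step 1: Compute V_q(n, t) = Σ_{j=0}^1 C(n, j) (q−1)^j.
  j = 0: C(9,0)·(1)^0 = 1·1 = 1.
  j = 1: C(9,1)·(1)^1 = 9·1 = 9.
  V_q(n, t) = 1 + 9 = 10.
Step 2: q^n = 2^9 = 512.
Step 3: Hamming bound ⌊q^n / V_q(n,t)⌋ = ⌊512/10⌋ = 51.
Step 4: Compare |C| = 100 to 51: violated.
The claimed |C| lies above the Hamming bound, so no 2-ary code of length 9 with d ≥ 3 can have 100 codewords.


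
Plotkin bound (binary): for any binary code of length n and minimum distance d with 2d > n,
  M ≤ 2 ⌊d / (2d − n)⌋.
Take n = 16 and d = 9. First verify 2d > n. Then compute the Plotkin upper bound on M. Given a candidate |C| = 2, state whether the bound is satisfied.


Plotkin bound M ≤ 8; given |C| = 2 ≤ bound (satisfied).

Check applicability: 2d = 18, n = 16.
2d − n = 2 > 0, so Plotkin applies.
Compute d/(2d−n) = 9/2 ≈ 4.5000.
⌊d/(2d−n)⌋ = 4.
Plotkin bound: M ≤ 2·4 = 8.
Given |C| = 2, check: satisfied.
This |C| is below the Plotkin bound.


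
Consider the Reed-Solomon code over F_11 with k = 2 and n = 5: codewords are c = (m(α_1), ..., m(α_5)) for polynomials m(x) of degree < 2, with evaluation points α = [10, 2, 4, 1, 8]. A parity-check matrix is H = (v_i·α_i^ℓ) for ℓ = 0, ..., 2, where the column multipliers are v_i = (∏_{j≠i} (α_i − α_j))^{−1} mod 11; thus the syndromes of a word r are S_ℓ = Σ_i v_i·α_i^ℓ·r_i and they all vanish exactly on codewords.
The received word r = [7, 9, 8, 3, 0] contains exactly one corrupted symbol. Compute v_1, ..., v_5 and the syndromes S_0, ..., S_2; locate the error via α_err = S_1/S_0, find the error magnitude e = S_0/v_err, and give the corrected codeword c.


S = (10, 9, 7), error at position 2, error magnitude e = 8, c = [7, 1, 8, 3, 0].

Step 1: column multipliers v_i = (∏_{j≠i}(α_i − α_j))^{−1} mod 11.
  i = 1 (α = 10): (10−2)(10−4)(10−1)(10−8) = 8·6·9·2 = 864 ≡ 6, so v_1 = 6^{−1} = 2 (mod 11).
  i = 2 (α = 2): (2−10)(2−4)(2−1)(2−8) = (−8)·(−2)·1·(−6) = −96 ≡ 3, so v_2 = 3^{−1} = 4 (mod 11).
  i = 3 (α = 4): (4−10)(4−2)(4−1)(4−8) = (−6)·2·3·(−4) = 144 ≡ 1, so v_3 = 1^{−1} = 1 (mod 11).
  i = 4 (α = 1): (1−10)(1−2)(1−4)(1−8) = (−9)·(−1)·(−3)·(−7) = 189 ≡ 2, so v_4 = 2^{−1} = 6 (mod 11).
  i = 5 (α = 8): (8−10)(8−2)(8−4)(8−1) = (−2)·6·4·7 = −336 ≡ 5, so v_5 = 5^{−1} = 9 (mod 11).
  v = [2, 4, 1, 6, 9].
Step 2: syndromes of r = [7, 9, 8, 3, 0] (all sums mod 11).
  S_0 = Σ v_i r_i = 2·7 + 4·9 + 1·8 + 6·3 + 9·0 = 76 ≡ 10.
  S_1 = Σ v_i α_i r_i = 2·10·7 + 4·2·9 + 1·4·8 + 6·1·3 + 9·8·0 = 262 ≡ 9.
  α_i^2 mod 11 = [1, 4, 5, 1, 9].
  S_2 = Σ v_i α_i^2 r_i = 2·1·7 + 4·4·9 + 1·5·8 + 6·1·3 + 9·9·0 = 216 ≡ 7.
  S = (10, 9, 7) ≠ 0, so r is not a codeword (an error is present).
Step 3: locate the error. For a single error e at position i, S_ℓ = v_i·e·α_i^ℓ, so α_err = S_1/S_0.
  S_0^{−1} = 10^{−1} = 10 (mod 11), so α_err = 9·10 = 90 ≡ 2 = α_2. Error position i = 2.
  Consistency check: S_2/S_1 = 7·5 = 35 ≡ 2 = α_err ✓ (single-error assumption holds).
Step 4: error magnitude e = S_0/v_2 = S_0·∏_{j≠2}(α_2 − α_j) = 10·3 = 30 ≡ 8 (mod 11).
Step 5: correct position 2: c_2 = r_2 − e = 9 − 8 ≡ 1 (mod 11). Hence c = [7, 1, 8, 3, 0].
  Check: interpolating c through the α_i gives m(x) = 5 + 9·x (degree < 2) with m(α_i) = c_i for every i, so c is indeed a codeword.


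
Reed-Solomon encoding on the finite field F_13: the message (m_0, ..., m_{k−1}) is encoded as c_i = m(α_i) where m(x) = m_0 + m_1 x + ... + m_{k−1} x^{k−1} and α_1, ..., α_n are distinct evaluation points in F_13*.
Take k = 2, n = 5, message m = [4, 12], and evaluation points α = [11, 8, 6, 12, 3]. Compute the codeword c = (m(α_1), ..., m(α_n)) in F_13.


c = [6, 9, 11, 5, 1]

Message polynomial: m(x) = 4 + 12·x (mod 13).
For each evaluation point α_i, compute m(α_i) mod 13:
  α_1 = 11: Horner steps 12 → 6, so m(11) = 6.
  α_2 = 8: Horner steps 12 → 9, so m(8) = 9.
  α_3 = 6: Horner steps 12 → 11, so m(6) = 11.
  α_4 = 12: Horner steps 12 → 5, so m(12) = 5.
  α_5 = 3: Horner steps 12 → 1, so m(3) = 1.
Codeword c = [6, 9, 11, 5, 1] ∈ F_13^5.


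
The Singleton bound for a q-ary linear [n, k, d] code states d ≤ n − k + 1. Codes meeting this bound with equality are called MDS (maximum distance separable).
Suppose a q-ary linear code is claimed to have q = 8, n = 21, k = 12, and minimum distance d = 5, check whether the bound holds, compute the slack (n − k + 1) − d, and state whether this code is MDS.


Singleton RHS = n − k + 1 = 10, slack = 5, bound satisfied, not MDS.

Singleton bound: d ≤ n − k + 1.
Here n = 21, k = 12, so n − k + 1 = 10.
Given d = 5, check d ≤ 10: YES.
Slack = (n − k + 1) − d = 5.
The code is NOT MDS (slack = 5 > 0).
Description: the claimed parameters are [21, 12, 5]_8; such a code would be non-MDS.


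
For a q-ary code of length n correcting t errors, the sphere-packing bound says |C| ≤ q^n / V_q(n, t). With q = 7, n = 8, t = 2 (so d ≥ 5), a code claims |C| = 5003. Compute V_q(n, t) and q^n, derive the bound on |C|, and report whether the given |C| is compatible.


V_q(n, t) = 1057, q^n = 5764801, Hamming bound = 5453, |C| = 5003 ≤ bound (satisfied).

Step 1: Compute V_q(n, t) = Σ_{j=0}^2 C(n, j) (q−1)^j.
  j = 0: C(8,0)·(6)^0 = 1·1 = 1.
  j = 1: C(8,1)·(6)^1 = 8·6 = 48.
  j = 2: C(8,2)·(6)^2 = 28·36 = 1008.
  V_q(n, t) = 1 + 48 + 1008 = 1057.
Step 2: q^n = 7^8 = 5764801.
Step 3: Hamming bound ⌊q^n / V_q(n,t)⌋ = ⌊5764801/1057⌋ = 5453.
Step 4: Compare |C| = 5003 to 5453: satisfied.
The claimed |C| lies below the Hamming bound.


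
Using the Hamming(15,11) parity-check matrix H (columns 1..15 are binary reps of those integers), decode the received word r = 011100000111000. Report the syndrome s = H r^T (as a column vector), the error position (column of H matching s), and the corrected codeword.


s = (1, 0, 0, 0)^T, error position = 8, corrected codeword c = 011100010111000

Compute s = H r^T mod 2 one row at a time:
  s_1 = 0 + 0 + 1 + 1 + 1 + 0 + 0 + 0 = 3 ≡ 1 (mod 2).
  s_2 = 1 + 0 + 0 + 0 + 1 + 0 + 0 + 0 = 2 ≡ 0 (mod 2).
  s_3 = 1 + 1 + 0 + 0 + 1 + 1 + 0 + 0 = 4 ≡ 0 (mod 2).
  s_4 = 0 + 1 + 0 + 0 + 0 + 1 + 0 + 0 = 2 ≡ 0 (mod 2).
s = (1, 0, 0, 0)^T — this equals column 8 of H (binary 1000), so error is at position 8.
Correct: flip bit 8 of r = 011100000111000 to get c = 011100010111000.


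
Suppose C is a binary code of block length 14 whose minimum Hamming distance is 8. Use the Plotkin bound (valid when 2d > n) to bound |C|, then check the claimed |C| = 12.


Plotkin bound M ≤ 8; given |C| = 12 > bound (violated).

Check applicability: 2d = 16, n = 14.
2d − n = 2 > 0, so Plotkin applies.
Compute d/(2d−n) = 8/2 ≈ 4.0000.
⌊d/(2d−n)⌋ = 4.
Plotkin bound: M ≤ 2·4 = 8.
Given |C| = 12, check: VIOLATED.
This |C| is above the Plotkin bound, so no binary code with n = 14, d = 8 and 12 codewords exists.


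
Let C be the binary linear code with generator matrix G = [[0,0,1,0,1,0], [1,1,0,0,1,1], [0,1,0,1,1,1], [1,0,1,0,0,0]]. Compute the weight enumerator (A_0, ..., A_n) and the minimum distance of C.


Weight distribution: A_0 = 1, A_2 = 7, A_4 = 7, A_6 = 1. Minimum distance d = 2.

Enumerate all 2^4 = 16 messages m ∈ F_2^4.
For each, compute codeword c = mG in F_2^6, then tally its weight.
  m = 0000 → c = 000000, weight = 0.
  m = 1000 → c = 001010, weight = 2.
  m = 0100 → c = 110011, weight = 4.
  m = 1100 → c = 111001, weight = 4.
  m = 0010 → c = 010111, weight = 4.
  m = 1010 → c = 011101, weight = 4.
  m = 0110 → c = 100100, weight = 2.
  m = 1110 → c = 101110, weight = 4.
  m = 0001 → c = 101000, weight = 2.
  m = 1001 → c = 100010, weight = 2.
  m = 0101 → c = 011011, weight = 4.
  m = 1101 → c = 010001, weight = 2.
  m = 0011 → c = 111111, weight = 6.
  m = 1011 → c = 110101, weight = 4.
  m = 0111 → c = 001100, weight = 2.
  m = 1111 → c = 000110, weight = 2.
Tally weights:
  weight 0: 1 codewords.
  weight 2: 7 codewords.
  weight 4: 7 codewords.
  weight 6: 1 codewords.
Minimum distance d = smallest w > 0 with A_w > 0 = 2.
Sanity: Σ A_w = 16 = 2^4 = 16 ✓.


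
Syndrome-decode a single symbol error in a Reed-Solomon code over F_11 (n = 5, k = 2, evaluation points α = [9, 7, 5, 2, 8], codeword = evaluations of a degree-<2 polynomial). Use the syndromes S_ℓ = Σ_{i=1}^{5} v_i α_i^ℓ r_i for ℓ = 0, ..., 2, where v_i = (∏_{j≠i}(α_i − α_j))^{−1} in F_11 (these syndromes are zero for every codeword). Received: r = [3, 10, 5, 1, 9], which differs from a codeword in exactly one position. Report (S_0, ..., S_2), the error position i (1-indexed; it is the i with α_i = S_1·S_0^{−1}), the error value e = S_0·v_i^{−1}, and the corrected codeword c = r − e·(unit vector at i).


S = (8, 1, 7), error at position 2, error magnitude e = 6, c = [3, 4, 5, 1, 9].

Step 1: column multipliers v_i = (∏_{j≠i}(α_i − α_j))^{−1} mod 11.
  i = 1 (α = 9): (9−7)(9−5)(9−2)(9−8) = 2·4·7·1 = 56 ≡ 1, so v_1 = 1^{−1} = 1 (mod 11).
  i = 2 (α = 7): (7−9)(7−5)(7−2)(7−8) = (−2)·2·5·(−1) = 20 ≡ 9, so v_2 = 9^{−1} = 5 (mod 11).
  i = 3 (α = 5): (5−9)(5−7)(5−2)(5−8) = (−4)·(−2)·3·(−3) = −72 ≡ 5, so v_3 = 5^{−1} = 9 (mod 11).
  i = 4 (α = 2): (2−9)(2−7)(2−5)(2−8) = (−7)·(−5)·(−3)·(−6) = 630 ≡ 3, so v_4 = 3^{−1} = 4 (mod 11).
  i = 5 (α = 8): (8−9)(8−7)(8−5)(8−2) = (−1)·1·3·6 = −18 ≡ 4, so v_5 = 4^{−1} = 3 (mod 11).
  v = [1, 5, 9, 4, 3].
Step 2: syndromes of r = [3, 10, 5, 1, 9] (all sums mod 11).
  S_0 = Σ v_i r_i = 1·3 + 5·10 + 9·5 + 4·1 + 3·9 = 129 ≡ 8.
  S_1 = Σ v_i α_i r_i = 1·9·3 + 5·7·10 + 9·5·5 + 4·2·1 + 3·8·9 = 826 ≡ 1.
  α_i^2 mod 11 = [4, 5, 3, 4, 9].
  S_2 = Σ v_i α_i^2 r_i = 1·4·3 + 5·5·10 + 9·3·5 + 4·4·1 + 3·9·9 = 656 ≡ 7.
  S = (8, 1, 7) ≠ 0, so r is not a codeword (an error is present).
Step 3: locate the error. For a single error e at position i, S_ℓ = v_i·e·α_i^ℓ, so α_err = S_1/S_0.
  S_0^{−1} = 8^{−1} = 7 (mod 11), so α_err = 1·7 = 7 ≡ 7 = α_2. Error position i = 2.
  Consistency check: S_2/S_1 = 7·1 = 7 ≡ 7 = α_err ✓ (single-error assumption holds).
Step 4: error magnitude e = S_0/v_2 = S_0·∏_{j≠2}(α_2 − α_j) = 8·9 = 72 ≡ 6 (mod 11).
Step 5: correct position 2: c_2 = r_2 − e = 10 − 6 ≡ 4 (mod 11). Hence c = [3, 4, 5, 1, 9].
  Check: interpolating c through the α_i gives m(x) = 2 + 5·x (degree < 2) with m(α_i) = c_i for every i, so c is indeed a codeword.


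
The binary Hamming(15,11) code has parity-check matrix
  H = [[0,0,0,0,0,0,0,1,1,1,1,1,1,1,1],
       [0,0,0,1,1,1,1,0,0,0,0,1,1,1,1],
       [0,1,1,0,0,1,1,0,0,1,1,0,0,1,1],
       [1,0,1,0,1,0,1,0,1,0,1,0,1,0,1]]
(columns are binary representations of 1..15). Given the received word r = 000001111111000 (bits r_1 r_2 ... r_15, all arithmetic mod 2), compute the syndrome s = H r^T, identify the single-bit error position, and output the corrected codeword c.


s = (1, 1, 0, 1)^T, error position = 13, corrected codeword c = 000001111111100

Compute s = H r^T mod 2 one row at a time:
  s_1 = 1 + 1 + 1 + 1 + 1 + 0 + 0 + 0 = 5 ≡ 1 (mod 2).
  s_2 = 0 + 0 + 1 + 1 + 1 + 0 + 0 + 0 = 3 ≡ 1 (mod 2).
  s_3 = 0 + 0 + 1 + 1 + 1 + 1 + 0 + 0 = 4 ≡ 0 (mod 2).
  s_4 = 0 + 0 + 0 + 1 + 1 + 1 + 0 + 0 = 3 ≡ 1 (mod 2).
s = (1, 1, 0, 1)^T — this equals column 13 of H (binary 1101), so error is at position 13.
Correct: flip bit 13 of r = 000001111111000 to get c = 000001111111100.


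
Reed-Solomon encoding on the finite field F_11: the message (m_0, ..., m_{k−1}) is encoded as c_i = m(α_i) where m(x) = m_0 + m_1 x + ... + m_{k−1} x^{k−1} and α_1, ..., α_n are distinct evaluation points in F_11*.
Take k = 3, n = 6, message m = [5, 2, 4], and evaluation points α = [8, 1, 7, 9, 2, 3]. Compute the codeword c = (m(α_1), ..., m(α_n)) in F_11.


c = [2, 0, 6, 6, 3, 3]

Message polynomial: m(x) = 5 + 2·x + 4·x^2 (mod 11).
For each evaluation point α_i, compute m(α_i) mod 11:
  α_1 = 8: Horner steps 4 → 1 → 2, so m(8) = 2.
  α_2 = 1: Horner steps 4 → 6 → 0, so m(1) = 0.
  α_3 = 7: Horner steps 4 → 8 → 6, so m(7) = 6.
  α_4 = 9: Horner steps 4 → 5 → 6, so m(9) = 6.
  α_5 = 2: Horner steps 4 → 10 → 3, so m(2) = 3.
  α_6 = 3: Horner steps 4 → 3 → 3, so m(3) = 3.
Codeword c = [2, 0, 6, 6, 3, 3] ∈ F_11^6.


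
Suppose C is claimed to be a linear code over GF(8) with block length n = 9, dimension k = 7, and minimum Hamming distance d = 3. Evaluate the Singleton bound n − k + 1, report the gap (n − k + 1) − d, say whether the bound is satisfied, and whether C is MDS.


Singleton RHS = n − k + 1 = 3, slack = 0, bound satisfied, MDS.

Singleton bound: d ≤ n − k + 1.
Here n = 9, k = 7, so n − k + 1 = 3.
Given d = 3, check d ≤ 3: YES.
Slack = (n − k + 1) − d = 0.
The code is MDS (slack = 0).
Description: the claimed parameters are [9, 7, 3]_8; such a code would be MDS (meets Singleton bound).


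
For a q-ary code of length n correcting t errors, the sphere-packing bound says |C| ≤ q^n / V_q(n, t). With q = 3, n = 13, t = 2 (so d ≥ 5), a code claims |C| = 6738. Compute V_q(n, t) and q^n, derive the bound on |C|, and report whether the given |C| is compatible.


V_q(n, t) = 339, q^n = 1594323, Hamming bound = 4703, |C| = 6738 > bound (violated).

Step 1: Compute V_q(n, t) = Σ_{j=0}^2 C(n, j) (q−1)^j.
  j = 0: C(13,0)·(2)^0 = 1·1 = 1.
  j = 1: C(13,1)·(2)^1 = 13·2 = 26.
  j = 2: C(13,2)·(2)^2 = 78·4 = 312.
  V_q(n, t) = 1 + 26 + 312 = 339.
Step 2: q^n = 3^13 = 1594323.
Step 3: Hamming bound ⌊q^n / V_q(n,t)⌋ = ⌊1594323/339⌋ = 4703.
Step 4: Compare |C| = 6738 to 4703: violated.
The claimed |C| lies above the Hamming bound, so no 3-ary code of length 13 with d ≥ 5 can have 6738 codewords.


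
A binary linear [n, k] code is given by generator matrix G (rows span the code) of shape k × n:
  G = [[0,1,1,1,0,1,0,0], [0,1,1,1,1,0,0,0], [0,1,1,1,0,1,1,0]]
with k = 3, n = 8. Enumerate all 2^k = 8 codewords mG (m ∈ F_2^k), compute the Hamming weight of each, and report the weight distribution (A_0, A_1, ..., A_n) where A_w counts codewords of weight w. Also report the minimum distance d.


Weight distribution: A_0 = 1, A_1 = 1, A_2 = 1, A_3 = 1, A_4 = 2, A_5 = 2. Minimum distance d = 1.

Enumerate all 2^3 = 8 messages m ∈ F_2^3.
For each, compute codeword c = mG in F_2^8, then tally its weight.
  m = 000 → c = 00000000, weight = 0.
  m = 100 → c = 01110100, weight = 4.
  m = 010 → c = 01111000, weight = 4.
  m = 110 → c = 00001100, weight = 2.
  m = 001 → c = 01110110, weight = 5.
  m = 101 → c = 00000010, weight = 1.
  m = 011 → c = 00001110, weight = 3.
  m = 111 → c = 01111010, weight = 5.
Tally weights:
  weight 0: 1 codewords.
  weight 1: 1 codewords.
  weight 2: 1 codewords.
  weight 3: 1 codewords.
  weight 4: 2 codewords.
  weight 5: 2 codewords.
Minimum distance d = smallest w > 0 with A_w > 0 = 1.
Sanity: Σ A_w = 8 = 2^3 = 8 ✓.


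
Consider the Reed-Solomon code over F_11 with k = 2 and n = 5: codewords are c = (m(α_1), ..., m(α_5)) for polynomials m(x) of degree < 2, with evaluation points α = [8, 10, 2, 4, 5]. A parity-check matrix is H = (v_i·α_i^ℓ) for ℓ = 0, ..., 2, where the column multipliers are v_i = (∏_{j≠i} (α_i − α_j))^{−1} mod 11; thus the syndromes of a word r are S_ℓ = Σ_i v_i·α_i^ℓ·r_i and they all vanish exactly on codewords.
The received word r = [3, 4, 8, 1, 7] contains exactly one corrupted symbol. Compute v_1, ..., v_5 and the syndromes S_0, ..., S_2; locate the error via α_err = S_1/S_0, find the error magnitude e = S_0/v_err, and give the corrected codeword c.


S = (4, 8, 5), error at position 3, error magnitude e = 8, c = [3, 4, 0, 1, 7].

Step 1: column multipliers v_i = (∏_{j≠i}(α_i − α_j))^{−1} mod 11.
  i = 1 (α = 8): (8−10)(8−2)(8−4)(8−5) = (−2)·6·4·3 = −144 ≡ 10, so v_1 = 10^{−1} = 10 (mod 11).
  i = 2 (α = 10): (10−8)(10−2)(10−4)(10−5) = 2·8·6·5 = 480 ≡ 7, so v_2 = 7^{−1} = 8 (mod 11).
  i = 3 (α = 2): (2−8)(2−10)(2−4)(2−5) = (−6)·(−8)·(−2)·(−3) = 288 ≡ 2, so v_3 = 2^{−1} = 6 (mod 11).
  i = 4 (α = 4): (4−8)(4−10)(4−2)(4−5) = (−4)·(−6)·2·(−1) = −48 ≡ 7, so v_4 = 7^{−1} = 8 (mod 11).
  i = 5 (α = 5): (5−8)(5−10)(5−2)(5−4) = (−3)·(−5)·3·1 = 45 ≡ 1, so v_5 = 1^{−1} = 1 (mod 11).
  v = [10, 8, 6, 8, 1].
Step 2: syndromes of r = [3, 4, 8, 1, 7] (all sums mod 11).
  S_0 = Σ v_i r_i = 10·3 + 8·4 + 6·8 + 8·1 + 1·7 = 125 ≡ 4.
  S_1 = Σ v_i α_i r_i = 10·8·3 + 8·10·4 + 6·2·8 + 8·4·1 + 1·5·7 = 723 ≡ 8.
  α_i^2 mod 11 = [9, 1, 4, 5, 3].
  S_2 = Σ v_i α_i^2 r_i = 10·9·3 + 8·1·4 + 6·4·8 + 8·5·1 + 1·3·7 = 555 ≡ 5.
  S = (4, 8, 5) ≠ 0, so r is not a codeword (an error is present).
Step 3: locate the error. For a single error e at position i, S_ℓ = v_i·e·α_i^ℓ, so α_err = S_1/S_0.
  S_0^{−1} = 4^{−1} = 3 (mod 11), so α_err = 8·3 = 24 ≡ 2 = α_3. Error position i = 3.
  Consistency check: S_2/S_1 = 5·7 = 35 ≡ 2 = α_err ✓ (single-error assumption holds).
Step 4: error magnitude e = S_0/v_3 = S_0·∏_{j≠3}(α_3 − α_j) = 4·2 = 8 ≡ 8 (mod 11).
Step 5: correct position 3: c_3 = r_3 − e = 8 − 8 ≡ 0 (mod 11). Hence c = [3, 4, 0, 1, 7].
  Check: interpolating c through the α_i gives m(x) = 10 + 6·x (degree < 2) with m(α_i) = c_i for every i, so c is indeed a codeword.


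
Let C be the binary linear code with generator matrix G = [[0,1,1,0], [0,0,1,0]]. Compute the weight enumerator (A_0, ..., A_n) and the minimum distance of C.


Weight distribution: A_0 = 1, A_1 = 2, A_2 = 1. Minimum distance d = 1.

Enumerate all 2^2 = 4 messages m ∈ F_2^2.
For each, compute codeword c = mG in F_2^4, then tally its weight.
  m = 00 → c = 0000, weight = 0.
  m = 10 → c = 0110, weight = 2.
  m = 01 → c = 0010, weight = 1.
  m = 11 → c = 0100, weight = 1.
Tally weights:
  weight 0: 1 codewords.
  weight 1: 2 codewords.
  weight 2: 1 codewords.
Minimum distance d = smallest w > 0 with A_w > 0 = 1.
Sanity: Σ A_w = 4 = 2^2 = 4 ✓.


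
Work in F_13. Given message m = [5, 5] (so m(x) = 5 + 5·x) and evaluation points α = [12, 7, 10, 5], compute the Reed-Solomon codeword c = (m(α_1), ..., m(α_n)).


c = [0, 1, 3, 4]

Message polynomial: m(x) = 5 + 5·x (mod 13).
For each evaluation point α_i, compute m(α_i) mod 13:
  α_1 = 12: Horner steps 5 → 0, so m(12) = 0.
  α_2 = 7: Horner steps 5 → 1, so m(7) = 1.
  α_3 = 10: Horner steps 5 → 3, so m(10) = 3.
  α_4 = 5: Horner steps 5 → 4, so m(5) = 4.
Codeword c = [0, 1, 3, 4] ∈ F_13^4.


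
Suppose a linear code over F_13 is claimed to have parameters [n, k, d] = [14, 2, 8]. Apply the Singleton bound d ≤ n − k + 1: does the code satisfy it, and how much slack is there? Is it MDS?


Singleton RHS = n − k + 1 = 13, slack = 5, bound satisfied, not MDS.

Singleton bound: d ≤ n − k + 1.
Here n = 14, k = 2, so n − k + 1 = 13.
Given d = 8, check d ≤ 13: YES.
Slack = (n − k + 1) − d = 5.
The code is NOT MDS (slack = 5 > 0).
Description: the claimed parameters are [14, 2, 8]_13; such a code would be non-MDS.


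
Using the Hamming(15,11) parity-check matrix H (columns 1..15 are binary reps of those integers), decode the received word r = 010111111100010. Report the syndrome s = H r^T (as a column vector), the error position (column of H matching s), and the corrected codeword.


s = (0, 1, 1, 1)^T, error position = 7, corrected codeword c = 010111011100010

Compute s = H r^T mod 2 one row at a time:
  s_1 = 1 + 1 + 1 + 0 + 0 + 0 + 1 + 0 = 4 ≡ 0 (mod 2).
  s_2 = 1 + 1 + 1 + 1 + 0 + 0 + 1 + 0 = 5 ≡ 1 (mod 2).
  s_3 = 1 + 0 + 1 + 1 + 1 + 0 + 1 + 0 = 5 ≡ 1 (mod 2).
  s_4 = 0 + 0 + 1 + 1 + 1 + 0 + 0 + 0 = 3 ≡ 1 (mod 2).
s = (0, 1, 1, 1)^T — this equals column 7 of H (binary 0111), so error is at position 7.
Correct: flip bit 7 of r = 010111111100010 to get c = 010111011100010.


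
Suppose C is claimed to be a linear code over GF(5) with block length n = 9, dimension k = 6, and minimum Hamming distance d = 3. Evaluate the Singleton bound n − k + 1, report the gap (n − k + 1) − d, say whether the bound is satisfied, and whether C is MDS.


Singleton RHS = n − k + 1 = 4, slack = 1, bound satisfied, not MDS.

Singleton bound: d ≤ n − k + 1.
Here n = 9, k = 6, so n − k + 1 = 4.
Given d = 3, check d ≤ 4: YES.
Slack = (n − k + 1) − d = 1.
The code is NOT MDS (slack = 1 > 0).
Description: the claimed parameters are [9, 6, 3]_5; such a code would be non-MDS.


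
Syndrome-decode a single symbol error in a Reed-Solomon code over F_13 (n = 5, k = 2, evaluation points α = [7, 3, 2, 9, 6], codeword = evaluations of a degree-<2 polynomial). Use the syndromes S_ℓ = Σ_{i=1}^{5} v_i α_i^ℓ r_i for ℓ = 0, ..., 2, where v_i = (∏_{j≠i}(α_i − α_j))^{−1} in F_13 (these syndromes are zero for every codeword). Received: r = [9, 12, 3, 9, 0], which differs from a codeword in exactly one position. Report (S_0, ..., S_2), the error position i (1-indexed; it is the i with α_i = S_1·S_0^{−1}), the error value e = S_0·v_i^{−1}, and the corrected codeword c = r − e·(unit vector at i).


S = (12, 4, 10), error at position 4, error magnitude e = 8, c = [9, 12, 3, 1, 0].

Step 1: column multipliers v_i = (∏_{j≠i}(α_i − α_j))^{−1} mod 13.
  i = 1 (α = 7): (7−3)(7−2)(7−9)(7−6) = 4·5·(−2)·1 = −40 ≡ 12, so v_1 = 12^{−1} = 12 (mod 13).
  i = 2 (α = 3): (3−7)(3−2)(3−9)(3−6) = (−4)·1·(−6)·(−3) = −72 ≡ 6, so v_2 = 6^{−1} = 11 (mod 13).
  i = 3 (α = 2): (2−7)(2−3)(2−9)(2−6) = (−5)·(−1)·(−7)·(−4) = 140 ≡ 10, so v_3 = 10^{−1} = 4 (mod 13).
  i = 4 (α = 9): (9−7)(9−3)(9−2)(9−6) = 2·6·7·3 = 252 ≡ 5, so v_4 = 5^{−1} = 8 (mod 13).
  i = 5 (α = 6): (6−7)(6−3)(6−2)(6−9) = (−1)·3·4·(−3) = 36 ≡ 10, so v_5 = 10^{−1} = 4 (mod 13).
  v = [12, 11, 4, 8, 4].
Step 2: syndromes of r = [9, 12, 3, 9, 0] (all sums mod 13).
  S_0 = Σ v_i r_i = 12·9 + 11·12 + 4·3 + 8·9 + 4·0 = 324 ≡ 12.
  S_1 = Σ v_i α_i r_i = 12·7·9 + 11·3·12 + 4·2·3 + 8·9·9 + 4·6·0 = 1824 ≡ 4.
  α_i^2 mod 13 = [10, 9, 4, 3, 10].
  S_2 = Σ v_i α_i^2 r_i = 12·10·9 + 11·9·12 + 4·4·3 + 8·3·9 + 4·10·0 = 2532 ≡ 10.
  S = (12, 4, 10) ≠ 0, so r is not a codeword (an error is present).
Step 3: locate the error. For a single error e at position i, S_ℓ = v_i·e·α_i^ℓ, so α_err = S_1/S_0.
  S_0^{−1} = 12^{−1} = 12 (mod 13), so α_err = 4·12 = 48 ≡ 9 = α_4. Error position i = 4.
  Consistency check: S_2/S_1 = 10·10 = 100 ≡ 9 = α_err ✓ (single-error assumption holds).
Step 4: error magnitude e = S_0/v_4 = S_0·∏_{j≠4}(α_4 − α_j) = 12·5 = 60 ≡ 8 (mod 13).
Step 5: correct position 4: c_4 = r_4 − e = 9 − 8 ≡ 1 (mod 13). Hence c = [9, 12, 3, 1, 0].
  Check: interpolating c through the α_i gives m(x) = 11 + 9·x (degree < 2) with m(α_i) = c_i for every i, so c is indeed a codeword.


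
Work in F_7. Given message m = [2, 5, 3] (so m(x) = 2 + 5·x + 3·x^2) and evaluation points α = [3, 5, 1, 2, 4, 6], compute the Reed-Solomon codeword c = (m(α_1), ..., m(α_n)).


c = [2, 4, 3, 3, 0, 0]

Message polynomial: m(x) = 2 + 5·x + 3·x^2 (mod 7).
For each evaluation point α_i, compute m(α_i) mod 7:
  α_1 = 3: Horner steps 3 → 0 → 2, so m(3) = 2.
  α_2 = 5: Horner steps 3 → 6 → 4, so m(5) = 4.
  α_3 = 1: Horner steps 3 → 1 → 3, so m(1) = 3.
  α_4 = 2: Horner steps 3 → 4 → 3, so m(2) = 3.
  α_5 = 4: Horner steps 3 → 3 → 0, so m(4) = 0.
  α_6 = 6: Horner steps 3 → 2 → 0, so m(6) = 0.
Codeword c = [2, 4, 3, 3, 0, 0] ∈ F_7^6.


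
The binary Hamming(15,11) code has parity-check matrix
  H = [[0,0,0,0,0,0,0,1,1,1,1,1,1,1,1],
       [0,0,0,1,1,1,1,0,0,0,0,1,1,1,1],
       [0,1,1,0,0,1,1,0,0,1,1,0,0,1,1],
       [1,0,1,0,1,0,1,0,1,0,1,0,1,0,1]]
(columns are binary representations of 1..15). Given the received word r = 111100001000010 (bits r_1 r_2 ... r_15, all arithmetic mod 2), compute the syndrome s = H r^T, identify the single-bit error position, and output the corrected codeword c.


s = (0, 0, 1, 1)^T, error position = 3, corrected codeword c = 110100001000010

Compute s = H r^T mod 2 one row at a time:
  s_1 = 0 + 1 + 0 + 0 + 0 + 0 + 1 + 0 = 2 ≡ 0 (mod 2).
  s_2 = 1 + 0 + 0 + 0 + 0 + 0 + 1 + 0 = 2 ≡ 0 (mod 2).
  s_3 = 1 + 1 + 0 + 0 + 0 + 0 + 1 + 0 = 3 ≡ 1 (mod 2).
  s_4 = 1 + 1 + 0 + 0 + 1 + 0 + 0 + 0 = 3 ≡ 1 (mod 2).
s = (0, 0, 1, 1)^T — this equals column 3 of H (binary 0011), so error is at position 3.
Correct: flip bit 3 of r = 111100001000010 to get c = 110100001000010.


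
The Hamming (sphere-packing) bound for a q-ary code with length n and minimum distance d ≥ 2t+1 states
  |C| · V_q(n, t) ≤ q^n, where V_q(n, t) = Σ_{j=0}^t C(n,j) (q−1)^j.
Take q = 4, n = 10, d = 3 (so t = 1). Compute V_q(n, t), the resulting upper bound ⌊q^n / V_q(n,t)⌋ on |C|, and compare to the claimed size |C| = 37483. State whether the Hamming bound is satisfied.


V_q(n, t) = 31, q^n = 1048576, Hamming bound = 33825, |C| = 37483 > bound (violated).

Step 1: Compute V_q(n, t) = Σ_{j=0}^1 C(n, j) (q−1)^j.
  j = 0: C(10,0)·(3)^0 = 1·1 = 1.
  j = 1: C(10,1)·(3)^1 = 10·3 = 30.
  V_q(n, t) = 1 + 30 = 31.
Step 2: q^n = 4^10 = 1048576.
Step 3: Hamming bound ⌊q^n / V_q(n,t)⌋ = ⌊1048576/31⌋ = 33825.
Step 4: Compare |C| = 37483 to 33825: violated.
The claimed |C| lies above the Hamming bound, so no 4-ary code of length 10 with d ≥ 3 can have 37483 codewords.


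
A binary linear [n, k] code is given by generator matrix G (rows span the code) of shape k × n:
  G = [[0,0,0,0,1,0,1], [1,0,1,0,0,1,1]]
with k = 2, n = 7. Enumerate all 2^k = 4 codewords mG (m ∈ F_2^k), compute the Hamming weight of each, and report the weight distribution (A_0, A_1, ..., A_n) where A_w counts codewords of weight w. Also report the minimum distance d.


Weight distribution: A_0 = 1, A_2 = 1, A_4 = 2. Minimum distance d = 2.

Enumerate all 2^2 = 4 messages m ∈ F_2^2.
For each, compute codeword c = mG in F_2^7, then tally its weight.
  m = 00 → c = 0000000, weight = 0.
  m = 10 → c = 0000101, weight = 2.
  m = 01 → c = 1010011, weight = 4.
  m = 11 → c = 1010110, weight = 4.
Tally weights:
  weight 0: 1 codewords.
  weight 2: 1 codewords.
  weight 4: 2 codewords.
Minimum distance d = smallest w > 0 with A_w > 0 = 2.
Sanity: Σ A_w = 4 = 2^2 = 4 ✓.


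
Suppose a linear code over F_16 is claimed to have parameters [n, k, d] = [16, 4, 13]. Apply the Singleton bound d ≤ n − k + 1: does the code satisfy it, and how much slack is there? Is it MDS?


Singleton RHS = n − k + 1 = 13, slack = 0, bound satisfied, MDS.

Singleton bound: d ≤ n − k + 1.
Here n = 16, k = 4, so n − k + 1 = 13.
Given d = 13, check d ≤ 13: YES.
Slack = (n − k + 1) − d = 0.
The code is MDS (slack = 0).
Description: the claimed parameters are [16, 4, 13]_16; such a code would be MDS (meets Singleton bound).


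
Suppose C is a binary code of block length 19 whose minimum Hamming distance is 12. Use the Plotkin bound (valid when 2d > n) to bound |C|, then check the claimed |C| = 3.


Plotkin bound M ≤ 4; given |C| = 3 ≤ bound (satisfied).

Check applicability: 2d = 24, n = 19.
2d − n = 5 > 0, so Plotkin applies.
Compute d/(2d−n) = 12/5 ≈ 2.4000.
⌊d/(2d−n)⌋ = 2.
Plotkin bound: M ≤ 2·2 = 4.
Given |C| = 3, check: satisfied.
This |C| is below the Plotkin bound.


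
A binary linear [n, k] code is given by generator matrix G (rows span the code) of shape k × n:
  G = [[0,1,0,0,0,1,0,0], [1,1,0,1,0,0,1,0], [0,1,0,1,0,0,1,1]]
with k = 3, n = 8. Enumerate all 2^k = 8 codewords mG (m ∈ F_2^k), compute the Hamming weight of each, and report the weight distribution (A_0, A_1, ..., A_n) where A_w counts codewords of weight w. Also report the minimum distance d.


Weight distribution: A_0 = 1, A_2 = 2, A_4 = 5. Minimum distance d = 2.

Enumerate all 2^3 = 8 messages m ∈ F_2^3.
For each, compute codeword c = mG in F_2^8, then tally its weight.
  m = 000 → c = 00000000, weight = 0.
  m = 100 → c = 01000100, weight = 2.
  m = 010 → c = 11010010, weight = 4.
  m = 110 → c = 10010110, weight = 4.
  m = 001 → c = 01010011, weight = 4.
  m = 101 → c = 00010111, weight = 4.
  m = 011 → c = 10000001, weight = 2.
  m = 111 → c = 11000101, weight = 4.
Tally weights:
  weight 0: 1 codewords.
  weight 2: 2 codewords.
  weight 4: 5 codewords.
Minimum distance d = smallest w > 0 with A_w > 0 = 2.
Sanity: Σ A_w = 8 = 2^3 = 8 ✓.
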